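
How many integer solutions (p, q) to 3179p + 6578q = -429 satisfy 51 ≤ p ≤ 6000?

10

gcd(6578, 3179) = 11.
By Bézout, 3179×(269) + 6578×(-130) = 11.
Particular solution: (273, -132).
General solution: p = 273 + 598t, q = -132 - 289t for integer t.
51 ≤ 273 + 598t ≤ 6000 gives t ∈ [0, 9], which is 10 values.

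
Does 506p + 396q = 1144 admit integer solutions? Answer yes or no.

yes

gcd(506, 396) = 22.
22 divides 1144, so integer solutions exist.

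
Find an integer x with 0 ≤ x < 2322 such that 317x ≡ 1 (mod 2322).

gcd(2322, 317):
  2322 = 7·317 + 103
  317 = 3·103 + 8
  103 = 12·8 + 7
  8 = 1·7 + 1
  7 = 7·1
so gcd(2322, 317) = 1.
Back-substitute for Bézout coefficients:
  1 = 8 - 1·7
  ... = 317·(293) + 2322·(-40)
So 317·293 ≡ 1 (mod 2322), and 293 mod 2322 = 293.

293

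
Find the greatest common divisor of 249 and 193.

gcd(249, 193) = 1  (249 = 1·193 + 56, 193 = 3·56 + 25, 56 = 2·25 + 6, 25 = 4·6 + 1, 6 = 6·1).

1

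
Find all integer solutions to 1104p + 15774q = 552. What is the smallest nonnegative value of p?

gcd(15774, 1104) = 6  (15774 = 14×1104 + 318, 1104 = 3×318 + 150, 318 = 2×150 + 18, 150 = 8×18 + 6, 18 = 3×6).
6 divides 552, so solutions exist.
Back-substituting, 1104×(843) + 15774×(-59) = 6.
Scale by 552/6 = 92: (p₀, q₀) = (77556, -5428).
General solution: p = 77556 + 2629t, q = -5428 - 184t for integer t.
p ≥ 0: smallest is 77556 mod 2629 = 1315 (at t = -29), with q = -92.

1315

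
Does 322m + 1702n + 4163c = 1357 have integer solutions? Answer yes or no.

gcd(1702, 322) = 46.
gcd(46, 4163) = 23.
23 divides 1357, so integer solutions exist.

yes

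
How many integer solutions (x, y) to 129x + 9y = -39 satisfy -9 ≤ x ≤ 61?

23

gcd(129, 9):
  129 = 14×9 + 3
  9 = 3×3
so gcd(129, 9) = 3.
Back-substitute for Bézout coefficients:
  3 = 129 - 14×9
  ... = 129×(1) + 9×(-14)
Scale by -13: particular solution (-13, 182); reduce x mod 3: (2, -33).
General solution: x = 2 + 3t, y = -33 - 43t for integer t.
-9 ≤ 2 + 3t ≤ 61 gives t ∈ [-3, 19], which is 23 values.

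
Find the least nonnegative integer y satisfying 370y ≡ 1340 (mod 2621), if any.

712

gcd(2621, 370):
  2621 = 7·370 + 31
  370 = 11·31 + 29
  31 = 1·29 + 2
  29 = 14·2 + 1
  2 = 2·1
so gcd(2621, 370) = 1.
1 divides 1340, so solutions exist.
Back-substitute for Bézout coefficients:
  1 = 29 - 14·2
  ... = 370·(1268) + 2621·(-179)
So 370·(1268) ≡ 1 (mod 2621); multiply by 1340: y ≡ 1699120 (mod 2621).
Smallest nonnegative: y = 1699120 mod 2621 = 712.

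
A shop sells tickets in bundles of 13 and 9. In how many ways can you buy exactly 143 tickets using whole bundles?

Need nonnegative integers with 13j + 9k = 143.
gcd(13, 9) = 1, and 13·(-2) + 9·(3) = 1.
So (j₀, k₀) = (-286, 429); general j = -286 + 9t, k = 429 - 13t.
j ≥ 0 ⇒ t ≥ 32; k ≥ 0 ⇒ t ≤ 33. That's 2 values of t.

2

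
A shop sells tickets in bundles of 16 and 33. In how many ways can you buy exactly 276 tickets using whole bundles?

Need nonnegative integers with 16j + 33k = 276.
gcd(16, 33) = 1, and 16·(-2) + 33·(1) = 1.
So (j₀, k₀) = (-552, 276); general j = -552 + 33t, k = 276 - 16t.
j ≥ 0 ⇒ t ≥ 17; k ≥ 0 ⇒ t ≤ 17. That's 1 value of t.

1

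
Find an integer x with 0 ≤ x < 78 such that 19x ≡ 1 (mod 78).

gcd(78, 19) = 1.
By Bézout, 19×(37) + 78×(-9) = 1.
So 19×37 ≡ 1 (mod 78), and 37 mod 78 = 37.

37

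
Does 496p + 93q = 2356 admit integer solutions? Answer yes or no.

yes

gcd(496, 93) = 31.
31 divides 2356, so integer solutions exist.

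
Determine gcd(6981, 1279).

gcd(6981, 1279):
  6981 = 5·1279 + 586
  1279 = 2·586 + 107
  586 = 5·107 + 51
  107 = 2·51 + 5
  51 = 10·5 + 1
  5 = 5·1
so gcd(6981, 1279) = 1.

1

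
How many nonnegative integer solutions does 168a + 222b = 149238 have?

24

gcd(222, 168):
  222 = 1*168 + 54
  168 = 3*54 + 6
  54 = 9*6
so gcd(222, 168) = 6.
Back-substitute for Bézout coefficients:
  6 = 168 - 3*54
  ... = 168*(4) + 222*(-3)
Scale by 24873: one solution is (99492, -74619). Reduce a mod 37: (36, 645).
General: a = 36 + 37t, b = 645 - 28t.
a ≥ 0 ⇒ t ≥ 0; b ≥ 0 ⇒ t ≤ 23. So t ∈ [0, 23]: 24 solutions.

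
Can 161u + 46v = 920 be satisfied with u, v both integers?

yes

gcd(161, 46):
  161 = 3·46 + 23
  46 = 2·23
so gcd(161, 46) = 23.
23 divides 920, so integer solutions exist.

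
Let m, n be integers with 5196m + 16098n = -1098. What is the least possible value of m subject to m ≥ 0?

1490

gcd(16098, 5196):
  16098 = 3×5196 + 510
  5196 = 10×510 + 96
  510 = 5×96 + 30
  96 = 3×30 + 6
  30 = 5×6
so gcd(16098, 5196) = 6.
6 divides -1098, so solutions exist.
Back-substitute for Bézout coefficients:
  6 = 96 - 3×30
  ... = 5196×(505) + 16098×(-163)
Scale by -1098/6 = -183: (m₀, n₀) = (-92415, 29829).
General solution: m = -92415 + 2683t, n = 29829 - 866t for integer t.
m ≥ 0: smallest is -92415 mod 2683 = 1490 (at t = 35), with n = -481.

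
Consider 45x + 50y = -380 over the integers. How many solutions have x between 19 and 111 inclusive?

9

gcd(50, 45) = 5.
By Bézout, 45·(-1) + 50·(1) = 5.
Particular solution: (6, -13).
General solution: x = 6 + 10t, y = -13 - 9t for integer t.
19 ≤ 6 + 10t ≤ 111 gives t ∈ [2, 10], which is 9 values.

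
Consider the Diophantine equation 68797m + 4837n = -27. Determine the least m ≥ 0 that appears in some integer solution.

1170

gcd(68797, 4837) = 1.
1 divides -27, so solutions exist.
By Bézout, 68797×(1569) + 4837×(-22316) = 1.
Scale by -27/1 = -27: (m₀, n₀) = (-42363, 602532).
General solution: m = -42363 + 4837t, n = 602532 - 68797t for integer t.
m ≥ 0: smallest is -42363 mod 4837 = 1170 (at t = 9), with n = -16641.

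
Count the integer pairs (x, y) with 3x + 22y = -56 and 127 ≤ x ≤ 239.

6

gcd(22, 3):
  22 = 7*3 + 1
  3 = 3*1
so gcd(22, 3) = 1.
Back-substitute for Bézout coefficients:
  1 = 22 - 7*3
  ... = 3*(-7) + 22*(1)
Scale by -56: particular solution (392, -56); reduce x mod 22: (18, -5).
General solution: x = 18 + 22t, y = -5 - 3t for integer t.
127 ≤ 18 + 22t ≤ 239 gives t ∈ [5, 10], which is 6 values.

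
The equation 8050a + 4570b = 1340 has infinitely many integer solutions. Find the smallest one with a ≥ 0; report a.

gcd(8050, 4570):
  8050 = 1·4570 + 3480
  4570 = 1·3480 + 1090
  3480 = 3·1090 + 210
  1090 = 5·210 + 40
  210 = 5·40 + 10
  40 = 4·10
so gcd(8050, 4570) = 10.
10 divides 1340, so solutions exist.
Back-substitute for Bézout coefficients:
  10 = 210 - 5·40
  ... = 8050·(109) + 4570·(-192)
Scale by 1340/10 = 134: (a₀, b₀) = (14606, -25728).
General solution: a = 14606 + 457t, b = -25728 - 805t for integer t.
a ≥ 0: smallest is 14606 mod 457 = 439 (at t = -31), with b = -773.

439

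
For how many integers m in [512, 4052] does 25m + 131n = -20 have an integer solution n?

gcd(131, 25) = 1  (131 = 5×25 + 6, 25 = 4×6 + 1, 6 = 6×1).
Back-substituting, 25×(21) + 131×(-4) = 1.
Scale by -20: particular solution (-420, 80); reduce m mod 131: (104, -20).
General solution: m = 104 + 131t, n = -20 - 25t for integer t.
512 ≤ 104 + 131t ≤ 4052 gives t ∈ [4, 30], which is 27 values.

27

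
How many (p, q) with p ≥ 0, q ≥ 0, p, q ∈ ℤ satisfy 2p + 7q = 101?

7

gcd(7, 2):
  7 = 3*2 + 1
  2 = 2*1
so gcd(7, 2) = 1.
Back-substitute for Bézout coefficients:
  1 = 7 - 3*2
  ... = 2*(-3) + 7*(1)
Scale by 101: one solution is (-303, 101). Reduce p mod 7: (5, 13).
General: p = 5 + 7t, q = 13 - 2t.
p ≥ 0 ⇒ t ≥ 0; q ≥ 0 ⇒ t ≤ 6. So t ∈ [0, 6]: 7 solutions.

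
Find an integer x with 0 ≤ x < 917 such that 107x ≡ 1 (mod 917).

gcd(917, 107) = 1  (917 = 8·107 + 61, 107 = 1·61 + 46, 61 = 1·46 + 15, 46 = 3·15 + 1, 15 = 15·1).
Back-substituting, 107·(60) + 917·(-7) = 1.
So 107·60 ≡ 1 (mod 917), and 60 mod 917 = 60.

60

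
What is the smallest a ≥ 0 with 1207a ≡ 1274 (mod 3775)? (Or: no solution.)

gcd(3775, 1207) = 1.
1 divides 1274, so solutions exist.
By Bézout, 1207·(-907) + 3775·(290) = 1.
So 1207·(-907) ≡ 1 (mod 3775); multiply by 1274: a ≡ -1155518 (mod 3775).
Smallest nonnegative: a = -1155518 mod 3775 = 3407.

3407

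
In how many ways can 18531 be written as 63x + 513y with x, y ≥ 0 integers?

6

gcd(513, 63) = 9.
By Bézout, 63·(-8) + 513·(1) = 9.
One solution: (1, 36).
General: x = 1 + 57t, y = 36 - 7t.
x ≥ 0 ⇒ t ≥ 0; y ≥ 0 ⇒ t ≤ 5. So t ∈ [0, 5]: 6 solutions.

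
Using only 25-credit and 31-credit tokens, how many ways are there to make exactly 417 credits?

Need nonnegative integers with 25j + 31k = 417.
gcd(25, 31) = 1, and 25·(5) + 31·(-4) = 1.
So (j₀, k₀) = (2085, -1668); general j = 2085 + 31t, k = -1668 - 25t.
j ≥ 0 ⇒ t ≥ -67; k ≥ 0 ⇒ t ≤ -67. That's 1 value of t.

1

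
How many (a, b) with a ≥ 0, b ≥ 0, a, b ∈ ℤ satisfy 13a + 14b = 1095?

gcd(14, 13):
  14 = 1·13 + 1
  13 = 13·1
so gcd(14, 13) = 1.
Back-substitute for Bézout coefficients:
  1 = 14 - 1·13
  ... = 13·(-1) + 14·(1)
Scale by 1095: one solution is (-1095, 1095). Reduce a mod 14: (11, 68).
General: a = 11 + 14t, b = 68 - 13t.
a ≥ 0 ⇒ t ≥ 0; b ≥ 0 ⇒ t ≤ 5. So t ∈ [0, 5]: 6 solutions.

6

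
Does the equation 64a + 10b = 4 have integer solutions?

yes

gcd(64, 10) = 2.
2 divides 4, so integer solutions exist.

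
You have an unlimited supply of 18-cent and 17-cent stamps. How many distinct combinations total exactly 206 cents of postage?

1

Need nonnegative integers with 18j + 17k = 206.
gcd(18, 17) = 1, and 18·(1) + 17·(-1) = 1.
So (j₀, k₀) = (206, -206); general j = 206 + 17t, k = -206 - 18t.
j ≥ 0 ⇒ t ≥ -12; k ≥ 0 ⇒ t ≤ -12. That's 1 value of t.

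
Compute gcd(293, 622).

1

gcd(622, 293):
  622 = 2*293 + 36
  293 = 8*36 + 5
  36 = 7*5 + 1
  5 = 5*1
so gcd(622, 293) = 1.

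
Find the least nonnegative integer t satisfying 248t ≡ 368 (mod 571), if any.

112

gcd(571, 248) = 1  (571 = 2×248 + 75, 248 = 3×75 + 23, 75 = 3×23 + 6, 23 = 3×6 + 5, 6 = 1×5 + 1, 5 = 5×1).
1 divides 368, so solutions exist.
Back-substituting, 248×(-99) + 571×(43) = 1.
So 248×(-99) ≡ 1 (mod 571); multiply by 368: t ≡ -36432 (mod 571).
Smallest nonnegative: t = -36432 mod 571 = 112.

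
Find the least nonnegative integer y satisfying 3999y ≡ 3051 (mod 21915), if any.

gcd(21915, 3999) = 3  (21915 = 5×3999 + 1920, 3999 = 2×1920 + 159, 1920 = 12×159 + 12, 159 = 13×12 + 3, 12 = 4×3).
3 divides 3051, so solutions exist.
Back-substituting, 3999×(1792) + 21915×(-327) = 3.
So 3999×(1792) ≡ 3 (mod 21915); multiply by 1017: y ≡ 1822464 (mod 7305).
Smallest nonnegative: y = 1822464 mod 7305 = 3519.

3519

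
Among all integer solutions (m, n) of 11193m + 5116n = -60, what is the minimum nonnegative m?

3620

gcd(11193, 5116) = 1  (11193 = 2·5116 + 961, 5116 = 5·961 + 311, 961 = 3·311 + 28, 311 = 11·28 + 3, 28 = 9·3 + 1, 3 = 3·1).
1 divides -60, so solutions exist.
Back-substituting, 11193·(1645) + 5116·(-3599) = 1.
Scale by -60/1 = -60: (m₀, n₀) = (-98700, 215940).
General solution: m = -98700 + 5116t, n = 215940 - 11193t for integer t.
m ≥ 0: smallest is -98700 mod 5116 = 3620 (at t = 20), with n = -7920.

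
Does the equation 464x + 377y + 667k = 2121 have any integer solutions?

gcd(464, 377) = 29  (464 = 1·377 + 87, 377 = 4·87 + 29, 87 = 3·29).
gcd(29, 667) = 29.
29 does not divide 2121 (remainder 4), so no integer solutions.

no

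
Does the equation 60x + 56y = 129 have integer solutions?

gcd(60, 56) = 4.
4 does not divide 129 (remainder 1), so no integer solutions.

no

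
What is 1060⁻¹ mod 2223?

1705

gcd(2223, 1060) = 1.
By Bézout, 1060*(-518) + 2223*(247) = 1.
So 1060*-518 ≡ 1 (mod 2223), and -518 mod 2223 = 1705.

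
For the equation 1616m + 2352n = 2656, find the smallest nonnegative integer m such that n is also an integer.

137

gcd(2352, 1616):
  2352 = 1·1616 + 736
  1616 = 2·736 + 144
  736 = 5·144 + 16
  144 = 9·16
so gcd(2352, 1616) = 16.
16 divides 2656, so solutions exist.
Back-substitute for Bézout coefficients:
  16 = 736 - 5·144
  ... = 1616·(-16) + 2352·(11)
Scale by 2656/16 = 166: (m₀, n₀) = (-2656, 1826).
General solution: m = -2656 + 147t, n = 1826 - 101t for integer t.
m ≥ 0: smallest is -2656 mod 147 = 137 (at t = 19), with n = -93.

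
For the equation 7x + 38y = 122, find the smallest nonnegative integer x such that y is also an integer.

12

gcd(38, 7) = 1.
1 divides 122, so solutions exist.
By Bézout, 7×(11) + 38×(-2) = 1.
Scale by 122/1 = 122: (x₀, y₀) = (1342, -244).
General solution: x = 1342 + 38t, y = -244 - 7t for integer t.
x ≥ 0: smallest is 1342 mod 38 = 12 (at t = -35), with y = 1.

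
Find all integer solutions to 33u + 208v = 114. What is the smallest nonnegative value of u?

98

gcd(208, 33) = 1  (208 = 6·33 + 10, 33 = 3·10 + 3, 10 = 3·3 + 1, 3 = 3·1).
1 divides 114, so solutions exist.
Back-substituting, 33·(-63) + 208·(10) = 1.
Scale by 114/1 = 114: (u₀, v₀) = (-7182, 1140).
General solution: u = -7182 + 208t, v = 1140 - 33t for integer t.
u ≥ 0: smallest is -7182 mod 208 = 98 (at t = 35), with v = -15.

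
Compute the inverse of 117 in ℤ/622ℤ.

521

gcd(622, 117):
  622 = 5·117 + 37
  117 = 3·37 + 6
  37 = 6·6 + 1
  6 = 6·1
so gcd(622, 117) = 1.
Back-substitute for Bézout coefficients:
  1 = 37 - 6·6
  ... = 117·(-101) + 622·(19)
So 117·-101 ≡ 1 (mod 622), and -101 mod 622 = 521.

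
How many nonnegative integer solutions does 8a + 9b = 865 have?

12

gcd(9, 8):
  9 = 1·8 + 1
  8 = 8·1
so gcd(9, 8) = 1.
Back-substitute for Bézout coefficients:
  1 = 9 - 1·8
  ... = 8·(-1) + 9·(1)
Scale by 865: one solution is (-865, 865). Reduce a mod 9: (8, 89).
General: a = 8 + 9t, b = 89 - 8t.
a ≥ 0 ⇒ t ≥ 0; b ≥ 0 ⇒ t ≤ 11. So t ∈ [0, 11]: 12 solutions.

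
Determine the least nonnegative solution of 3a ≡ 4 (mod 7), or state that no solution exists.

gcd(7, 3) = 1  (7 = 2*3 + 1, 3 = 3*1).
1 divides 4, so solutions exist.
Back-substituting, 3*(-2) + 7*(1) = 1.
So 3*(-2) ≡ 1 (mod 7); multiply by 4: a ≡ -8 (mod 7).
Smallest nonnegative: a = -8 mod 7 = 6.

6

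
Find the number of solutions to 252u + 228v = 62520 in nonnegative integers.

13

gcd(252, 228):
  252 = 1*228 + 24
  228 = 9*24 + 12
  24 = 2*12
so gcd(252, 228) = 12.
Back-substitute for Bézout coefficients:
  12 = 228 - 9*24
  ... = 252*(-9) + 228*(10)
Scale by 5210: one solution is (-46890, 52100). Reduce u mod 19: (2, 272).
General: u = 2 + 19t, v = 272 - 21t.
u ≥ 0 ⇒ t ≥ 0; v ≥ 0 ⇒ t ≤ 12. So t ∈ [0, 12]: 13 solutions.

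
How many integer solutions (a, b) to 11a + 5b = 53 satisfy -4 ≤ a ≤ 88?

19

gcd(11, 5) = 1  (11 = 2*5 + 1, 5 = 5*1).
Back-substituting, 11*(1) + 5*(-2) = 1.
Scale by 53: particular solution (53, -106); reduce a mod 5: (3, 4).
General solution: a = 3 + 5t, b = 4 - 11t for integer t.
-4 ≤ 3 + 5t ≤ 88 gives t ∈ [-1, 17], which is 19 values.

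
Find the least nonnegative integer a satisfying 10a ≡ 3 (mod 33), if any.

30

gcd(33, 10) = 1.
1 divides 3, so solutions exist.
By Bézout, 10×(10) + 33×(-3) = 1.
So 10×(10) ≡ 1 (mod 33); multiply by 3: a ≡ 30 (mod 33).
Smallest nonnegative: a = 30 mod 33 = 30.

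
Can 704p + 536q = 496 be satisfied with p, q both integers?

gcd(704, 536) = 8  (704 = 1*536 + 168, 536 = 3*168 + 32, 168 = 5*32 + 8, 32 = 4*8).
8 divides 496, so integer solutions exist.

yes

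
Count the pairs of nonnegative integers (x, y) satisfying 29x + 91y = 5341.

gcd(91, 29) = 1  (91 = 3*29 + 4, 29 = 7*4 + 1, 4 = 4*1).
Back-substituting, 29*(22) + 91*(-7) = 1.
Scale by 5341: one solution is (117502, -37387). Reduce x mod 91: (21, 52).
General: x = 21 + 91t, y = 52 - 29t.
x ≥ 0 ⇒ t ≥ 0; y ≥ 0 ⇒ t ≤ 1. So t ∈ [0, 1]: 2 solutions.

2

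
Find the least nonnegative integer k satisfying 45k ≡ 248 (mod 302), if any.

gcd(302, 45):
  302 = 6*45 + 32
  45 = 1*32 + 13
  32 = 2*13 + 6
  13 = 2*6 + 1
  6 = 6*1
so gcd(302, 45) = 1.
1 divides 248, so solutions exist.
Back-substitute for Bézout coefficients:
  1 = 13 - 2*6
  ... = 45*(47) + 302*(-7)
So 45*(47) ≡ 1 (mod 302); multiply by 248: k ≡ 11656 (mod 302).
Smallest nonnegative: k = 11656 mod 302 = 180.

180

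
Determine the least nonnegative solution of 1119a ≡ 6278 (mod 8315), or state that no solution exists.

2807

gcd(8315, 1119):
  8315 = 7×1119 + 482
  1119 = 2×482 + 155
  482 = 3×155 + 17
  155 = 9×17 + 2
  17 = 8×2 + 1
  2 = 2×1
so gcd(8315, 1119) = 1.
1 divides 6278, so solutions exist.
Back-substitute for Bézout coefficients:
  1 = 17 - 8×2
  ... = 1119×(-3916) + 8315×(527)
So 1119×(-3916) ≡ 1 (mod 8315); multiply by 6278: a ≡ -24584648 (mod 8315).
Smallest nonnegative: a = -24584648 mod 8315 = 2807.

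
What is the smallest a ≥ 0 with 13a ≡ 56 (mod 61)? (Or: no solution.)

gcd(61, 13) = 1  (61 = 4·13 + 9, 13 = 1·9 + 4, 9 = 2·4 + 1, 4 = 4·1).
1 divides 56, so solutions exist.
Back-substituting, 13·(-14) + 61·(3) = 1.
So 13·(-14) ≡ 1 (mod 61); multiply by 56: a ≡ -784 (mod 61).
Smallest nonnegative: a = -784 mod 61 = 9.

9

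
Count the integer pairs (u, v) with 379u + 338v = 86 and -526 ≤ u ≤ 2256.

8

gcd(379, 338) = 1.
By Bézout, 379*(33) + 338*(-37) = 1.
Particular solution: (134, -150).
General solution: u = 134 + 338t, v = -150 - 379t for integer t.
-526 ≤ 134 + 338t ≤ 2256 gives t ∈ [-1, 6], which is 8 values.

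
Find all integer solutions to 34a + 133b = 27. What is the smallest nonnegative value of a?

gcd(133, 34):
  133 = 3*34 + 31
  34 = 1*31 + 3
  31 = 10*3 + 1
  3 = 3*1
so gcd(133, 34) = 1.
1 divides 27, so solutions exist.
Back-substitute for Bézout coefficients:
  1 = 31 - 10*3
  ... = 34*(-43) + 133*(11)
Scale by 27/1 = 27: (a₀, b₀) = (-1161, 297).
General solution: a = -1161 + 133t, b = 297 - 34t for integer t.
a ≥ 0: smallest is -1161 mod 133 = 36 (at t = 9), with b = -9.

36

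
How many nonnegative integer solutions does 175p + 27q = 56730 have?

gcd(175, 27):
  175 = 6×27 + 13
  27 = 2×13 + 1
  13 = 13×1
so gcd(175, 27) = 1.
Back-substitute for Bézout coefficients:
  1 = 27 - 2×13
  ... = 175×(-2) + 27×(13)
Scale by 56730: one solution is (-113460, 737490). Reduce p mod 27: (21, 1965).
General: p = 21 + 27t, q = 1965 - 175t.
p ≥ 0 ⇒ t ≥ 0; q ≥ 0 ⇒ t ≤ 11. So t ∈ [0, 11]: 12 solutions.

12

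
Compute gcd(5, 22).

1

gcd(22, 5):
  22 = 4×5 + 2
  5 = 2×2 + 1
  2 = 2×1
so gcd(22, 5) = 1.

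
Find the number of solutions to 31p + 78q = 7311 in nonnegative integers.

3

gcd(78, 31) = 1  (78 = 2*31 + 16, 31 = 1*16 + 15, 16 = 1*15 + 1, 15 = 15*1).
Back-substituting, 31*(-5) + 78*(2) = 1.
Scale by 7311: one solution is (-36555, 14622). Reduce p mod 78: (27, 83).
General: p = 27 + 78t, q = 83 - 31t.
p ≥ 0 ⇒ t ≥ 0; q ≥ 0 ⇒ t ≤ 2. So t ∈ [0, 2]: 3 solutions.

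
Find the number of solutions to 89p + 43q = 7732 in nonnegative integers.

2

gcd(89, 43) = 1  (89 = 2×43 + 3, 43 = 14×3 + 1, 3 = 3×1).
Back-substituting, 89×(-14) + 43×(29) = 1.
Scale by 7732: one solution is (-108248, 224228). Reduce p mod 43: (26, 126).
General: p = 26 + 43t, q = 126 - 89t.
p ≥ 0 ⇒ t ≥ 0; q ≥ 0 ⇒ t ≤ 1. So t ∈ [0, 1]: 2 solutions.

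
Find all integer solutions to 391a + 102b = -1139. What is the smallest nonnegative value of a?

1

gcd(391, 102):
  391 = 3*102 + 85
  102 = 1*85 + 17
  85 = 5*17
so gcd(391, 102) = 17.
17 divides -1139, so solutions exist.
Back-substitute for Bézout coefficients:
  17 = 102 - 1*85
  ... = 391*(-1) + 102*(4)
Scale by -1139/17 = -67: (a₀, b₀) = (67, -268).
General solution: a = 67 + 6t, b = -268 - 23t for integer t.
a ≥ 0: smallest is 67 mod 6 = 1 (at t = -11), with b = -15.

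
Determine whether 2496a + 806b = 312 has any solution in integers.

gcd(2496, 806) = 26.
26 divides 312, so integer solutions exist.

yes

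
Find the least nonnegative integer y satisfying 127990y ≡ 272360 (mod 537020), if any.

gcd(537020, 127990):
  537020 = 4*127990 + 25060
  127990 = 5*25060 + 2690
  25060 = 9*2690 + 850
  2690 = 3*850 + 140
  850 = 6*140 + 10
  140 = 14*10
so gcd(537020, 127990) = 10.
10 divides 272360, so solutions exist.
Back-substitute for Bézout coefficients:
  10 = 850 - 6*140
  ... = 127990*(-3793) + 537020*(904)
So 127990*(-3793) ≡ 10 (mod 537020); multiply by 27236: y ≡ -103306148 (mod 53702).
Smallest nonnegative: y = -103306148 mod 53702 = 16500.

16500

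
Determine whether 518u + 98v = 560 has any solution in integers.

yes

gcd(518, 98) = 14.
14 divides 560, so integer solutions exist.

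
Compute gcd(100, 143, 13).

1

gcd(143, 100) = 1.
gcd(1, 13) = 1.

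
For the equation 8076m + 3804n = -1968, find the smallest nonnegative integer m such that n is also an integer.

199

gcd(8076, 3804):
  8076 = 2*3804 + 468
  3804 = 8*468 + 60
  468 = 7*60 + 48
  60 = 1*48 + 12
  48 = 4*12
so gcd(8076, 3804) = 12.
12 divides -1968, so solutions exist.
Back-substitute for Bézout coefficients:
  12 = 60 - 1*48
  ... = 8076*(-65) + 3804*(138)
Scale by -1968/12 = -164: (m₀, n₀) = (10660, -22632).
General solution: m = 10660 + 317t, n = -22632 - 673t for integer t.
m ≥ 0: smallest is 10660 mod 317 = 199 (at t = -33), with n = -423.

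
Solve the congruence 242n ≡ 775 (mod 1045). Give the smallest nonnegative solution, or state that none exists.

no solution

gcd(1045, 242):
  1045 = 4×242 + 77
  242 = 3×77 + 11
  77 = 7×11
so gcd(1045, 242) = 11.
11 does not divide 775, so the congruence has no solution.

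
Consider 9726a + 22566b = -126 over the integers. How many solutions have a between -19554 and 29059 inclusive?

13

gcd(22566, 9726):
  22566 = 2*9726 + 3114
  9726 = 3*3114 + 384
  3114 = 8*384 + 42
  384 = 9*42 + 6
  42 = 7*6
so gcd(22566, 9726) = 6.
Back-substitute for Bézout coefficients:
  6 = 384 - 9*42
  ... = 9726*(529) + 22566*(-228)
Scale by -21: particular solution (-11109, 4788); reduce a mod 3761: (174, -75).
General solution: a = 174 + 3761t, b = -75 - 1621t for integer t.
-19554 ≤ 174 + 3761t ≤ 29059 gives t ∈ [-5, 7], which is 13 values.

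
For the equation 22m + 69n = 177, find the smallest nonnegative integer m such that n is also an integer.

gcd(69, 22) = 1.
1 divides 177, so solutions exist.
By Bézout, 22×(22) + 69×(-7) = 1.
Scale by 177/1 = 177: (m₀, n₀) = (3894, -1239).
General solution: m = 3894 + 69t, n = -1239 - 22t for integer t.
m ≥ 0: smallest is 3894 mod 69 = 30 (at t = -56), with n = -7.

30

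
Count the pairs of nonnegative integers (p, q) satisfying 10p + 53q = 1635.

gcd(53, 10) = 1.
By Bézout, 10×(16) + 53×(-3) = 1.
One solution: (31, 25).
General: p = 31 + 53t, q = 25 - 10t.
p ≥ 0 ⇒ t ≥ 0; q ≥ 0 ⇒ t ≤ 2. So t ∈ [0, 2]: 3 solutions.

3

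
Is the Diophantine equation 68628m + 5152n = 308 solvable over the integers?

yes

gcd(68628, 5152) = 28  (68628 = 13*5152 + 1652, 5152 = 3*1652 + 196, 1652 = 8*196 + 84, 196 = 2*84 + 28, 84 = 3*28).
28 divides 308, so integer solutions exist.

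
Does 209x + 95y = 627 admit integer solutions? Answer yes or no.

yes

gcd(209, 95) = 19  (209 = 2*95 + 19, 95 = 5*19).
19 divides 627, so integer solutions exist.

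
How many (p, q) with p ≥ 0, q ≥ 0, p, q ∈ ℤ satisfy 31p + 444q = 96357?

7

gcd(444, 31) = 1.
By Bézout, 31*(43) + 444*(-3) = 1.
One solution: (387, 190).
General: p = 387 + 444t, q = 190 - 31t.
p ≥ 0 ⇒ t ≥ 0; q ≥ 0 ⇒ t ≤ 6. So t ∈ [0, 6]: 7 solutions.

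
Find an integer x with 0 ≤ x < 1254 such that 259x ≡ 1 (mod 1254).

gcd(1254, 259):
  1254 = 4×259 + 218
  259 = 1×218 + 41
  218 = 5×41 + 13
  41 = 3×13 + 2
  13 = 6×2 + 1
  2 = 2×1
so gcd(1254, 259) = 1.
Back-substitute for Bézout coefficients:
  1 = 13 - 6×2
  ... = 259×(-581) + 1254×(120)
So 259×-581 ≡ 1 (mod 1254), and -581 mod 1254 = 673.

673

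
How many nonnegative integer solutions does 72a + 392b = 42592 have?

12

gcd(392, 72) = 8  (392 = 5×72 + 32, 72 = 2×32 + 8, 32 = 4×8).
Back-substituting, 72×(11) + 392×(-2) = 8.
Scale by 5324: one solution is (58564, -10648). Reduce a mod 49: (9, 107).
General: a = 9 + 49t, b = 107 - 9t.
a ≥ 0 ⇒ t ≥ 0; b ≥ 0 ⇒ t ≤ 11. So t ∈ [0, 11]: 12 solutions.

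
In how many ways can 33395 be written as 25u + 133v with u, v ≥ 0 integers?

gcd(133, 25):
  133 = 5·25 + 8
  25 = 3·8 + 1
  8 = 8·1
so gcd(133, 25) = 1.
Back-substitute for Bézout coefficients:
  1 = 25 - 3·8
  ... = 25·(16) + 133·(-3)
Scale by 33395: one solution is (534320, -100185). Reduce u mod 133: (59, 240).
General: u = 59 + 133t, v = 240 - 25t.
u ≥ 0 ⇒ t ≥ 0; v ≥ 0 ⇒ t ≤ 9. So t ∈ [0, 9]: 10 solutions.

10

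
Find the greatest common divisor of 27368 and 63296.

gcd(63296, 27368) = 8  (63296 = 2*27368 + 8560, 27368 = 3*8560 + 1688, 8560 = 5*1688 + 120, 1688 = 14*120 + 8, 120 = 15*8).

8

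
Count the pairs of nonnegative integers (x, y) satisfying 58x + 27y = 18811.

12

gcd(58, 27) = 1  (58 = 2×27 + 4, 27 = 6×4 + 3, 4 = 1×3 + 1, 3 = 3×1).
Back-substituting, 58×(7) + 27×(-15) = 1.
Scale by 18811: one solution is (131677, -282165). Reduce x mod 27: (25, 643).
General: x = 25 + 27t, y = 643 - 58t.
x ≥ 0 ⇒ t ≥ 0; y ≥ 0 ⇒ t ≤ 11. So t ∈ [0, 11]: 12 solutions.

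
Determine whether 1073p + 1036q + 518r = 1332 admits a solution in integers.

gcd(1073, 1036):
  1073 = 1*1036 + 37
  1036 = 28*37
so gcd(1073, 1036) = 37.
gcd(37, 518) = 37.
37 divides 1332, so integer solutions exist.

yes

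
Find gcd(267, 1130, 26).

gcd(1130, 267) = 1  (1130 = 4×267 + 62, 267 = 4×62 + 19, 62 = 3×19 + 5, 19 = 3×5 + 4, 5 = 1×4 + 1, 4 = 4×1).
gcd(1, 26) = 1.

1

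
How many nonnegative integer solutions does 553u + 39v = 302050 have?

14

gcd(553, 39):
  553 = 14×39 + 7
  39 = 5×7 + 4
  7 = 1×4 + 3
  4 = 1×3 + 1
  3 = 3×1
so gcd(553, 39) = 1.
Back-substitute for Bézout coefficients:
  1 = 4 - 1×3
  ... = 553×(-11) + 39×(156)
Scale by 302050: one solution is (-3322550, 47119800). Reduce u mod 39: (16, 7518).
General: u = 16 + 39t, v = 7518 - 553t.
u ≥ 0 ⇒ t ≥ 0; v ≥ 0 ⇒ t ≤ 13. So t ∈ [0, 13]: 14 solutions.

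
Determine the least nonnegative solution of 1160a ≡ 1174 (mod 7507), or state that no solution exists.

3871

gcd(7507, 1160):
  7507 = 6*1160 + 547
  1160 = 2*547 + 66
  547 = 8*66 + 19
  66 = 3*19 + 9
  19 = 2*9 + 1
  9 = 9*1
so gcd(7507, 1160) = 1.
1 divides 1174, so solutions exist.
Back-substitute for Bézout coefficients:
  1 = 19 - 2*9
  ... = 1160*(-796) + 7507*(123)
So 1160*(-796) ≡ 1 (mod 7507); multiply by 1174: a ≡ -934504 (mod 7507).
Smallest nonnegative: a = -934504 mod 7507 = 3871.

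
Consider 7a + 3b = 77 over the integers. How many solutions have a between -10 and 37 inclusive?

gcd(7, 3) = 1  (7 = 2·3 + 1, 3 = 3·1).
Back-substituting, 7·(1) + 3·(-2) = 1.
Scale by 77: particular solution (77, -154); reduce a mod 3: (2, 21).
General solution: a = 2 + 3t, b = 21 - 7t for integer t.
-10 ≤ 2 + 3t ≤ 37 gives t ∈ [-4, 11], which is 16 values.

16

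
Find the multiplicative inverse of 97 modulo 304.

257

gcd(304, 97) = 1.
By Bézout, 97*(-47) + 304*(15) = 1.
So 97*-47 ≡ 1 (mod 304), and -47 mod 304 = 257.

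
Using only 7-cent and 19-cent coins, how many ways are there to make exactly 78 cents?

1

Need nonnegative integers with 7j + 19k = 78.
gcd(7, 19) = 1, and 7·(-8) + 19·(3) = 1.
So (j₀, k₀) = (-624, 234); general j = -624 + 19t, k = 234 - 7t.
j ≥ 0 ⇒ t ≥ 33; k ≥ 0 ⇒ t ≤ 33. That's 1 value of t.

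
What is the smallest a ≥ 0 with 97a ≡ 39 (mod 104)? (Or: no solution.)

39

gcd(104, 97):
  104 = 1×97 + 7
  97 = 13×7 + 6
  7 = 1×6 + 1
  6 = 6×1
so gcd(104, 97) = 1.
1 divides 39, so solutions exist.
Back-substitute for Bézout coefficients:
  1 = 7 - 1×6
  ... = 97×(-15) + 104×(14)
So 97×(-15) ≡ 1 (mod 104); multiply by 39: a ≡ -585 (mod 104).
Smallest nonnegative: a = -585 mod 104 = 39.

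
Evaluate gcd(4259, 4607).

1

gcd(4607, 4259) = 1  (4607 = 1*4259 + 348, 4259 = 12*348 + 83, 348 = 4*83 + 16, 83 = 5*16 + 3, 16 = 5*3 + 1, 3 = 3*1).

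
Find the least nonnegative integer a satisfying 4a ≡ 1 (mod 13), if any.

gcd(13, 4) = 1  (13 = 3·4 + 1, 4 = 4·1).
1 divides 1, so solutions exist.
Back-substituting, 4·(-3) + 13·(1) = 1.
So 4·(-3) ≡ 1 (mod 13); multiply by 1: a ≡ -3 (mod 13).
Smallest nonnegative: a = -3 mod 13 = 10.

10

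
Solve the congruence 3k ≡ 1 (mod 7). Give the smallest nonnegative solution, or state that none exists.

gcd(7, 3) = 1.
1 divides 1, so solutions exist.
By Bézout, 3*(-2) + 7*(1) = 1.
So 3*(-2) ≡ 1 (mod 7); multiply by 1: k ≡ -2 (mod 7).
Smallest nonnegative: k = -2 mod 7 = 5.

5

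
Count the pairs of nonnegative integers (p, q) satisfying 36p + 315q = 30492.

25

gcd(315, 36) = 9  (315 = 8·36 + 27, 36 = 1·27 + 9, 27 = 3·9).
Back-substituting, 36·(9) + 315·(-1) = 9.
Scale by 3388: one solution is (30492, -3388). Reduce p mod 35: (7, 96).
General: p = 7 + 35t, q = 96 - 4t.
p ≥ 0 ⇒ t ≥ 0; q ≥ 0 ⇒ t ≤ 24. So t ∈ [0, 24]: 25 solutions.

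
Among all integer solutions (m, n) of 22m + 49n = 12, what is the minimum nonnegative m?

gcd(49, 22) = 1  (49 = 2*22 + 5, 22 = 4*5 + 2, 5 = 2*2 + 1, 2 = 2*1).
1 divides 12, so solutions exist.
Back-substituting, 22*(-20) + 49*(9) = 1.
Scale by 12/1 = 12: (m₀, n₀) = (-240, 108).
General solution: m = -240 + 49t, n = 108 - 22t for integer t.
m ≥ 0: smallest is -240 mod 49 = 5 (at t = 5), with n = -2.

5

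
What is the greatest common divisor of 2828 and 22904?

28

gcd(22904, 2828):
  22904 = 8×2828 + 280
  2828 = 10×280 + 28
  280 = 10×28
so gcd(22904, 2828) = 28.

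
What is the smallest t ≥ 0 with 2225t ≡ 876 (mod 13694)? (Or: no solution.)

4284

gcd(13694, 2225) = 1.
1 divides 876, so solutions exist.
By Bézout, 2225×(-1871) + 13694×(304) = 1.
So 2225×(-1871) ≡ 1 (mod 13694); multiply by 876: t ≡ -1638996 (mod 13694).
Smallest nonnegative: t = -1638996 mod 13694 = 4284.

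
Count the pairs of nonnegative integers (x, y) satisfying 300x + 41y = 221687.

gcd(300, 41) = 1.
By Bézout, 300*(19) + 41*(-139) = 1.
One solution: (0, 5407).
General: x = 0 + 41t, y = 5407 - 300t.
x ≥ 0 ⇒ t ≥ 0; y ≥ 0 ⇒ t ≤ 18. So t ∈ [0, 18]: 19 solutions.

19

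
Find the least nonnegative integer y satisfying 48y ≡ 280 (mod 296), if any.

12

gcd(296, 48) = 8  (296 = 6·48 + 8, 48 = 6·8).
8 divides 280, so solutions exist.
Back-substituting, 48·(-6) + 296·(1) = 8.
So 48·(-6) ≡ 8 (mod 296); multiply by 35: y ≡ -210 (mod 37).
Smallest nonnegative: y = -210 mod 37 = 12.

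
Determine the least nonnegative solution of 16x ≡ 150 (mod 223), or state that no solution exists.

gcd(223, 16) = 1  (223 = 13×16 + 15, 16 = 1×15 + 1, 15 = 15×1).
1 divides 150, so solutions exist.
Back-substituting, 16×(14) + 223×(-1) = 1.
So 16×(14) ≡ 1 (mod 223); multiply by 150: x ≡ 2100 (mod 223).
Smallest nonnegative: x = 2100 mod 223 = 93.

93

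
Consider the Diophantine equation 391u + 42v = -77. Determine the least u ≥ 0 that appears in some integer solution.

gcd(391, 42) = 1.
1 divides -77, so solutions exist.
By Bézout, 391×(13) + 42×(-121) = 1.
Scale by -77/1 = -77: (u₀, v₀) = (-1001, 9317).
General solution: u = -1001 + 42t, v = 9317 - 391t for integer t.
u ≥ 0: smallest is -1001 mod 42 = 7 (at t = 24), with v = -67.

7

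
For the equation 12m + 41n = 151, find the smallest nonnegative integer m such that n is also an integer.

16

gcd(41, 12):
  41 = 3·12 + 5
  12 = 2·5 + 2
  5 = 2·2 + 1
  2 = 2·1
so gcd(41, 12) = 1.
1 divides 151, so solutions exist.
Back-substitute for Bézout coefficients:
  1 = 5 - 2·2
  ... = 12·(-17) + 41·(5)
Scale by 151/1 = 151: (m₀, n₀) = (-2567, 755).
General solution: m = -2567 + 41t, n = 755 - 12t for integer t.
m ≥ 0: smallest is -2567 mod 41 = 16 (at t = 63), with n = -1.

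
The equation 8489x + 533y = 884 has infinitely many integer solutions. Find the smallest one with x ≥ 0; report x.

gcd(8489, 533):
  8489 = 15*533 + 494
  533 = 1*494 + 39
  494 = 12*39 + 26
  39 = 1*26 + 13
  26 = 2*13
so gcd(8489, 533) = 13.
13 divides 884, so solutions exist.
Back-substitute for Bézout coefficients:
  13 = 39 - 1*26
  ... = 8489*(-14) + 533*(223)
Scale by 884/13 = 68: (x₀, y₀) = (-952, 15164).
General solution: x = -952 + 41t, y = 15164 - 653t for integer t.
x ≥ 0: smallest is -952 mod 41 = 32 (at t = 24), with y = -508.

32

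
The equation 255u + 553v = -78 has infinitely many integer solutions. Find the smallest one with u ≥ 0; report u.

338

gcd(553, 255):
  553 = 2*255 + 43
  255 = 5*43 + 40
  43 = 1*40 + 3
  40 = 13*3 + 1
  3 = 3*1
so gcd(553, 255) = 1.
1 divides -78, so solutions exist.
Back-substitute for Bézout coefficients:
  1 = 40 - 13*3
  ... = 255*(180) + 553*(-83)
Scale by -78/1 = -78: (u₀, v₀) = (-14040, 6474).
General solution: u = -14040 + 553t, v = 6474 - 255t for integer t.
u ≥ 0: smallest is -14040 mod 553 = 338 (at t = 26), with v = -156.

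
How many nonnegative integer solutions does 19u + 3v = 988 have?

gcd(19, 3):
  19 = 6*3 + 1
  3 = 3*1
so gcd(19, 3) = 1.
Back-substitute for Bézout coefficients:
  1 = 19 - 6*3
  ... = 19*(1) + 3*(-6)
Scale by 988: one solution is (988, -5928). Reduce u mod 3: (1, 323).
General: u = 1 + 3t, v = 323 - 19t.
u ≥ 0 ⇒ t ≥ 0; v ≥ 0 ⇒ t ≤ 17. So t ∈ [0, 17]: 18 solutions.

18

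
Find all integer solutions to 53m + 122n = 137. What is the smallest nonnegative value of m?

gcd(122, 53):
  122 = 2×53 + 16
  53 = 3×16 + 5
  16 = 3×5 + 1
  5 = 5×1
so gcd(122, 53) = 1.
1 divides 137, so solutions exist.
Back-substitute for Bézout coefficients:
  1 = 16 - 3×5
  ... = 53×(-23) + 122×(10)
Scale by 137/1 = 137: (m₀, n₀) = (-3151, 1370).
General solution: m = -3151 + 122t, n = 1370 - 53t for integer t.
m ≥ 0: smallest is -3151 mod 122 = 21 (at t = 26), with n = -8.

21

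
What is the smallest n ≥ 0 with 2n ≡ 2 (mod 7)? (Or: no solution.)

gcd(7, 2):
  7 = 3·2 + 1
  2 = 2·1
so gcd(7, 2) = 1.
1 divides 2, so solutions exist.
Back-substitute for Bézout coefficients:
  1 = 7 - 3·2
  ... = 2·(-3) + 7·(1)
So 2·(-3) ≡ 1 (mod 7); multiply by 2: n ≡ -6 (mod 7).
Smallest nonnegative: n = -6 mod 7 = 1.

1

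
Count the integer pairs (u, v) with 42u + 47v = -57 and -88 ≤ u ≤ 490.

gcd(47, 42) = 1  (47 = 1×42 + 5, 42 = 8×5 + 2, 5 = 2×2 + 1, 2 = 2×1).
Back-substituting, 42×(-19) + 47×(17) = 1.
Scale by -57: particular solution (1083, -969); reduce u mod 47: (2, -3).
General solution: u = 2 + 47t, v = -3 - 42t for integer t.
-88 ≤ 2 + 47t ≤ 490 gives t ∈ [-1, 10], which is 12 values.

12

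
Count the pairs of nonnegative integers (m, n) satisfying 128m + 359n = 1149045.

gcd(359, 128):
  359 = 2*128 + 103
  128 = 1*103 + 25
  103 = 4*25 + 3
  25 = 8*3 + 1
  3 = 3*1
so gcd(359, 128) = 1.
Back-substitute for Bézout coefficients:
  1 = 25 - 8*3
  ... = 128*(115) + 359*(-41)
Scale by 1149045: one solution is (132140175, -47110845). Reduce m mod 359: (173, 3139).
General: m = 173 + 359t, n = 3139 - 128t.
m ≥ 0 ⇒ t ≥ 0; n ≥ 0 ⇒ t ≤ 24. So t ∈ [0, 24]: 25 solutions.

25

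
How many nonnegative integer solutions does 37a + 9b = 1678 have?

5

gcd(37, 9) = 1.
By Bézout, 37·(1) + 9·(-4) = 1.
One solution: (4, 170).
General: a = 4 + 9t, b = 170 - 37t.
a ≥ 0 ⇒ t ≥ 0; b ≥ 0 ⇒ t ≤ 4. So t ∈ [0, 4]: 5 solutions.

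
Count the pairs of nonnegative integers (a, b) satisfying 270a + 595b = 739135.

gcd(595, 270) = 5  (595 = 2·270 + 55, 270 = 4·55 + 50, 55 = 1·50 + 5, 50 = 10·5).
Back-substituting, 270·(-11) + 595·(5) = 5.
Scale by 147827: one solution is (-1626097, 739135). Reduce a mod 119: (38, 1225).
General: a = 38 + 119t, b = 1225 - 54t.
a ≥ 0 ⇒ t ≥ 0; b ≥ 0 ⇒ t ≤ 22. So t ∈ [0, 22]: 23 solutions.

23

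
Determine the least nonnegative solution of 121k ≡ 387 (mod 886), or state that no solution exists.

gcd(886, 121) = 1.
1 divides 387, so solutions exist.
By Bézout, 121×(227) + 886×(-31) = 1.
So 121×(227) ≡ 1 (mod 886); multiply by 387: k ≡ 87849 (mod 886).
Smallest nonnegative: k = 87849 mod 886 = 135.

135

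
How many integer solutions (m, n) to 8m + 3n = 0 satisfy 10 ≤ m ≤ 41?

gcd(8, 3) = 1  (8 = 2*3 + 2, 3 = 1*2 + 1, 2 = 2*1).
Back-substituting, 8*(-1) + 3*(3) = 1.
Scale by 0: particular solution (0, 0); reduce m mod 3: (0, 0).
General solution: m = 0 + 3t, n = 0 - 8t for integer t.
10 ≤ 0 + 3t ≤ 41 gives t ∈ [4, 13], which is 10 values.

10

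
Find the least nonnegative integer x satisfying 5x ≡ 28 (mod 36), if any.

20

gcd(36, 5) = 1.
1 divides 28, so solutions exist.
By Bézout, 5*(-7) + 36*(1) = 1.
So 5*(-7) ≡ 1 (mod 36); multiply by 28: x ≡ -196 (mod 36).
Smallest nonnegative: x = -196 mod 36 = 20.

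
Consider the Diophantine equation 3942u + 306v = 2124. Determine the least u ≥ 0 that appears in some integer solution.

gcd(3942, 306) = 18  (3942 = 12·306 + 270, 306 = 1·270 + 36, 270 = 7·36 + 18, 36 = 2·18).
18 divides 2124, so solutions exist.
Back-substituting, 3942·(8) + 306·(-103) = 18.
Scale by 2124/18 = 118: (u₀, v₀) = (944, -12154).
General solution: u = 944 + 17t, v = -12154 - 219t for integer t.
u ≥ 0: smallest is 944 mod 17 = 9 (at t = -55), with v = -109.

9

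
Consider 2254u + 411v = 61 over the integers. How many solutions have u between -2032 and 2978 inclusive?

12

gcd(2254, 411):
  2254 = 5*411 + 199
  411 = 2*199 + 13
  199 = 15*13 + 4
  13 = 3*4 + 1
  4 = 4*1
so gcd(2254, 411) = 1.
Back-substitute for Bézout coefficients:
  1 = 13 - 3*4
  ... = 2254*(-95) + 411*(521)
Scale by 61: particular solution (-5795, 31781); reduce u mod 411: (370, -2029).
General solution: u = 370 + 411t, v = -2029 - 2254t for integer t.
-2032 ≤ 370 + 411t ≤ 2978 gives t ∈ [-5, 6], which is 12 values.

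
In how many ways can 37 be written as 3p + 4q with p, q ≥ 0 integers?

gcd(4, 3) = 1.
By Bézout, 3×(-1) + 4×(1) = 1.
One solution: (3, 7).
General: p = 3 + 4t, q = 7 - 3t.
p ≥ 0 ⇒ t ≥ 0; q ≥ 0 ⇒ t ≤ 2. So t ∈ [0, 2]: 3 solutions.

3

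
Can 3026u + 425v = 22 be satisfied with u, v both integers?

no

gcd(3026, 425) = 17  (3026 = 7·425 + 51, 425 = 8·51 + 17, 51 = 3·17).
17 does not divide 22 (remainder 5), so no integer solutions.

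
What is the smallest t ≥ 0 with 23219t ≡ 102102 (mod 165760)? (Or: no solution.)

14418

gcd(165760, 23219):
  165760 = 7×23219 + 3227
  23219 = 7×3227 + 630
  3227 = 5×630 + 77
  630 = 8×77 + 14
  77 = 5×14 + 7
  14 = 2×7
so gcd(165760, 23219) = 7.
7 divides 102102, so solutions exist.
Back-substitute for Bézout coefficients:
  7 = 77 - 5×14
  ... = 23219×(-10787) + 165760×(1511)
So 23219×(-10787) ≡ 7 (mod 165760); multiply by 14586: t ≡ -157339182 (mod 23680).
Smallest nonnegative: t = -157339182 mod 23680 = 14418.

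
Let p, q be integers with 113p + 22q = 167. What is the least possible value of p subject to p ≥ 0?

19

gcd(113, 22):
  113 = 5·22 + 3
  22 = 7·3 + 1
  3 = 3·1
so gcd(113, 22) = 1.
1 divides 167, so solutions exist.
Back-substitute for Bézout coefficients:
  1 = 22 - 7·3
  ... = 113·(-7) + 22·(36)
Scale by 167/1 = 167: (p₀, q₀) = (-1169, 6012).
General solution: p = -1169 + 22t, q = 6012 - 113t for integer t.
p ≥ 0: smallest is -1169 mod 22 = 19 (at t = 54), with q = -90.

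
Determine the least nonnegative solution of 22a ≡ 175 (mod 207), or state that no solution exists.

55

gcd(207, 22) = 1  (207 = 9×22 + 9, 22 = 2×9 + 4, 9 = 2×4 + 1, 4 = 4×1).
1 divides 175, so solutions exist.
Back-substituting, 22×(-47) + 207×(5) = 1.
So 22×(-47) ≡ 1 (mod 207); multiply by 175: a ≡ -8225 (mod 207).
Smallest nonnegative: a = -8225 mod 207 = 55.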